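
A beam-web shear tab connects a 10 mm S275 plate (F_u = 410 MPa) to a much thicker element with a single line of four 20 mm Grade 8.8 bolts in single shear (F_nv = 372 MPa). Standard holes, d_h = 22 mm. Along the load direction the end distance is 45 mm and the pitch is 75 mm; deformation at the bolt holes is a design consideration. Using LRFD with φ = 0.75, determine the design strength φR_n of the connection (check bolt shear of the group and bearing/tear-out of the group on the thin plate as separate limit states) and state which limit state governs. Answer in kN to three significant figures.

Bolt shear: A_b = π·20²/4 = 314.2 mm²; R_n = 372 × 314.2 × 4 × 1 / 1000 = 467.5 kN → 0.75 × 467.5 = 351 kN.
Bearing (1.2 l_c t F_u ≤ 2.4 d t F_u): upper limit = 2.4·20·10·410 / 1000 = 196.8 kN.
  Edge l_c = 45 − 22/2 = 34 → r_n = 167.3 kN; interior l_c = 75 − 22 = 53 → r_n = 196.8 kN.
  R_n,bearing = 1·167.3 + 3·196.8 = 757.7 kN → 0.75 × 757.7 = 568 kN.
Bolt shear governs: 351 kN.

351 kN (bolt shear governs)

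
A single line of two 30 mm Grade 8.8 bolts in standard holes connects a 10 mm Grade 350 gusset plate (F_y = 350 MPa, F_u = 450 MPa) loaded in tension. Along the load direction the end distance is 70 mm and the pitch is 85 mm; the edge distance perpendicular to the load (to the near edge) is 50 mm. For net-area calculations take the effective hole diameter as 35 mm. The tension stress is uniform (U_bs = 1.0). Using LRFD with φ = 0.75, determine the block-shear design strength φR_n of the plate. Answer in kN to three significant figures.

317 kN

Shear plane L_v = 70 + 1·85 = 155 mm; A_gv = 155 × 10 = 1550 mm².
A_nv = (155 − 1.5·35) × 10 = 1025 mm².
A_nt = (50 − 0.5·35) × 10 = 325 mm².
0.6 F_u A_nv = 276.8 kN; 0.6 F_y A_gv = 325.5 kN → shear rupture governs the shear term.
R_n = 276.8 + 1.0 × 450 × 325 / 1000 = 423 kN.
Design strength φR_n = 0.75 × 423 = 317 kN.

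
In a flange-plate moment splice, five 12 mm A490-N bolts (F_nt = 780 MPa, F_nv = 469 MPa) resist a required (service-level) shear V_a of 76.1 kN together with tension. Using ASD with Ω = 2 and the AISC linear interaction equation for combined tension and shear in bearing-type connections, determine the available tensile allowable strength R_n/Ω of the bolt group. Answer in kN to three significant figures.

160 kN

A_b = π·12²/4 = 113.1 mm²; f_rv = 76.1 × 1000 / (5 × 113.1) = 134.6 MPa.
F'_nt = 1.3 F_nt − (Ω F_nt / F_nv) f_rv = 1.3·780 − (2·780/469)·134.6 = 566.4 MPa, capped at F_nt → F'_nt = 566.4 MPa.
R_n = F'_nt · A_b · n = 566.4 × 113.1 × 5 / 1000 = 320.3 kN.
Allowable strength R_n/Ω = 320.3 / 2 = 160 kN.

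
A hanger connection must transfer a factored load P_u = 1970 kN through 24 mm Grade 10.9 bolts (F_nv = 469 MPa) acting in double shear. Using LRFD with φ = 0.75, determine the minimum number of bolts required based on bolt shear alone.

A_b = π·24²/4 = 452.4 mm².
Per-bolt design strength φR_n = 0.75 × 469 × 452.4 × 2 / 1000 = 318.3 kN.
n ≥ 1970 / 318.3 = 6.19 → use 7 bolts.

7 bolts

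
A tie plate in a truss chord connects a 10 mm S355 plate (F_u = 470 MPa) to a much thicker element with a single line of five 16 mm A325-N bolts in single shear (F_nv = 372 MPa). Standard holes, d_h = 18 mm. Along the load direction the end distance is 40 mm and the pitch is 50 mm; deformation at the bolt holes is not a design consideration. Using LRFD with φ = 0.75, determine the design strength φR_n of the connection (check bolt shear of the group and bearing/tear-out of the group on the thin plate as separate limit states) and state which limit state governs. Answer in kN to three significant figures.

Bolt shear: A_b = π·16²/4 = 201.1 mm²; R_n = 372 × 201.1 × 5 × 1 / 1000 = 374 kN → 0.75 × 374 = 280 kN.
Bearing (1.5 l_c t F_u ≤ 3.0 d t F_u): upper limit = 3.0·16·10·470 / 1000 = 225.6 kN.
  Edge l_c = 40 − 18/2 = 31 → r_n = 218.6 kN; interior l_c = 50 − 18 = 32 → r_n = 225.6 kN.
  R_n,bearing = 1·218.6 + 4·225.6 = 1121 kN → 0.75 × 1121 = 841 kN.
Bolt shear governs: 280 kN.

280 kN (bolt shear governs)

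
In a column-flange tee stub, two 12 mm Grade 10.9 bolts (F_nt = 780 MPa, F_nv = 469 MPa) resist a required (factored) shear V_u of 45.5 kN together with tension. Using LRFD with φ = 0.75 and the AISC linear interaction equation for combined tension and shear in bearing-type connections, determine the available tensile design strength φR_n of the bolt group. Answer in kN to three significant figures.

A_b = π·12²/4 = 113.1 mm²; f_rv = 45.5 × 1000 / (2 × 113.1) = 201.2 MPa.
F'_nt = 1.3 F_nt − (F_nt / φF_nv) f_rv = 1.3·780 − (780/(0.75·469))·201.2 = 567.9 MPa, capped at F_nt → F'_nt = 567.9 MPa.
R_n = F'_nt · A_b · n = 567.9 × 113.1 × 2 / 1000 = 128.5 kN.
Design strength φR_n = 0.75 × 128.5 = 96.3 kN.

96.3 kN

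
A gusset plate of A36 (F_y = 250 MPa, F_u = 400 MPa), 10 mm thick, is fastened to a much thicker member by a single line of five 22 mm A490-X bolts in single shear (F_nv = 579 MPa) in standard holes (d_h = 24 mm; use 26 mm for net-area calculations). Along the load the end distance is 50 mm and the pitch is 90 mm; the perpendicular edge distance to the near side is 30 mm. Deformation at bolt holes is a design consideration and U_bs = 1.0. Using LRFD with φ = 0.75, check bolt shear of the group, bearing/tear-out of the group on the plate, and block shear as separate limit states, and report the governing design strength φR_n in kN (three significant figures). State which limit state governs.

Bolt shear: A_b = π·22²/4 = 380.1 mm²; R_n = 579 × 380.1 × 5 × 1 / 1000 = 1100 kN → 0.75 × 1100 = 825 kN.
Bearing: edge l_c = 38, r_n = 182.4 kN; interior l_c = 66, r_n = 211.2 kN; R_n = 182.4 + 4·211.2 = 1027 kN → 770 kN.
Block shear: A_gv = 4100, A_nv = 2930, A_nt = 170 mm²; R_n = min(0.6F_uA_nv, 0.6F_yA_gv) + U_bs·F_u·A_nt = 683 kN → 512 kN.
Block shear governs: 512 kN.

512 kN (block shear governs)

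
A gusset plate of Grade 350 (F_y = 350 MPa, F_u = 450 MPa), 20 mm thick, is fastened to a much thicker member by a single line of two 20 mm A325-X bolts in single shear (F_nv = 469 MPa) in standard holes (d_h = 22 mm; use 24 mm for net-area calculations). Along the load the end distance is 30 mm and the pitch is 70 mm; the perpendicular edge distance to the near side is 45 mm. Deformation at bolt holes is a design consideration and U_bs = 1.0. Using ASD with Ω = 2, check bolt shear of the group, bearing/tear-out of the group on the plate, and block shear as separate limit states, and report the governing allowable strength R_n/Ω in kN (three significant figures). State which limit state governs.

147 kN (bolt shear governs)

Bolt shear: A_b = π·20²/4 = 314.2 mm²; R_n = 469 × 314.2 × 2 × 1 / 1000 = 294.7 kN → 294.7 / 2 = 147 kN.
Bearing: edge l_c = 19, r_n = 205.2 kN; interior l_c = 48, r_n = 432 kN; R_n = 205.2 + 1·432 = 637.2 kN → 319 kN.
Block shear: A_gv = 2000, A_nv = 1280, A_nt = 660 mm²; R_n = min(0.6F_uA_nv, 0.6F_yA_gv) + U_bs·F_u·A_nt = 642.6 kN → 321 kN.
Bolt shear governs: 147 kN.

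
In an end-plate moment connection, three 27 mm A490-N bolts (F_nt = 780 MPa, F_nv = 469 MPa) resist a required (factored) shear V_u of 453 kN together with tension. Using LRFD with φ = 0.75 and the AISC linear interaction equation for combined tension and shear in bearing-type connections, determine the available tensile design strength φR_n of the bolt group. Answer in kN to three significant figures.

A_b = π·27²/4 = 572.6 mm²; f_rv = 453 × 1000 / (3 × 572.6) = 263.7 MPa.
F'_nt = 1.3 F_nt − (F_nt / φF_nv) f_rv = 1.3·780 − (780/(0.75·469))·263.7 = 429.2 MPa, capped at F_nt → F'_nt = 429.2 MPa.
R_n = F'_nt · A_b · n = 429.2 × 572.6 × 3 / 1000 = 737.2 kN.
Design strength φR_n = 0.75 × 737.2 = 553 kN.

553 kN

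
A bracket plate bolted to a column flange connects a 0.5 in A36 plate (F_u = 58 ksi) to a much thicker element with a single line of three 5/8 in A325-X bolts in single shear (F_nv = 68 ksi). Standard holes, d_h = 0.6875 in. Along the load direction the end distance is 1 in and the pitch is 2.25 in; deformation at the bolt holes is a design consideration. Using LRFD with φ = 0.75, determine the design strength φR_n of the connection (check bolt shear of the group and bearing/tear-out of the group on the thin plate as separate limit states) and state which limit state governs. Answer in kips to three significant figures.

46.9 kips (bolt shear governs)

Bolt shear: A_b = π·0.625²/4 = 0.3068 in²; R_n = 68 × 0.3068 × 3 × 1 = 62.59 kips → 0.75 × 62.59 = 46.9 kips.
Bearing (1.2 l_c t F_u ≤ 2.4 d t F_u): upper limit = 2.4·0.625·0.5·58 = 43.5 kips.
  Edge l_c = 1 − 0.6875/2 = 0.6562 → r_n = 22.84 kips; interior l_c = 2.25 − 0.6875 = 1.562 → r_n = 43.5 kips.
  R_n,bearing = 1·22.84 + 2·43.5 = 109.8 kips → 0.75 × 109.8 = 82.4 kips.
Bolt shear governs: 46.9 kips.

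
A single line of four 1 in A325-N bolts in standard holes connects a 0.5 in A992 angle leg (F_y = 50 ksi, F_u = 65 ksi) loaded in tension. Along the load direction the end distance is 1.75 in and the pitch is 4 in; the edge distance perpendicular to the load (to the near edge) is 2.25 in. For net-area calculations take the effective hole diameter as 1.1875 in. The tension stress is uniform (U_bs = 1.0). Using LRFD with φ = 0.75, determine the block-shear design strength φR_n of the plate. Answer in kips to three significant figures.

181 kips

Shear plane L_v = 1.75 + 3·4 = 13.75 in; A_gv = 13.75 × 0.5 = 6.875 in².
A_nv = (13.75 − 3.5·1.1875) × 0.5 = 4.797 in².
A_nt = (2.25 − 0.5·1.1875) × 0.5 = 0.8281 in².
0.6 F_u A_nv = 187.1 kips; 0.6 F_y A_gv = 206.2 kips → shear rupture governs the shear term.
R_n = 187.1 + 1.0 × 65 × 0.8281 = 240.9 kips.
Design strength φR_n = 0.75 × 240.9 = 181 kips.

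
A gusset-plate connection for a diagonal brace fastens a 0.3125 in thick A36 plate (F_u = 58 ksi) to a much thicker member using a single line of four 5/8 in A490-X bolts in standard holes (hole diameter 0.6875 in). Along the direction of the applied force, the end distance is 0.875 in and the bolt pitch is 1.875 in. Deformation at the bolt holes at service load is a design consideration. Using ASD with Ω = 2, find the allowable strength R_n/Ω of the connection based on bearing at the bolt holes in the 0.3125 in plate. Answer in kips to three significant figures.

44.5 kips

Per bolt r_n = 1.2 l_c t F_u ≤ 2.4 d t F_u; upper limit = 2.4 × 0.625 × 0.3125 × 58 = 27.19 kips.
Edge bolt: l_c = 0.875 − 0.6875/2 = 0.5312 in → 1.2 × 0.5312 × 0.3125 × 58 = 11.55 → r_n = 11.55 kips.
Interior bolts: l_c = 1.875 − 0.6875 = 1.188 in → 1.2 × 1.188 × 0.3125 × 58 = 25.83 → r_n = 25.83 kips.
R_n = 1 × 11.55 + 3 × 25.83 = 89.04 kips.
Allowable strength R_n/Ω = 89.04 / 2 = 44.5 kips.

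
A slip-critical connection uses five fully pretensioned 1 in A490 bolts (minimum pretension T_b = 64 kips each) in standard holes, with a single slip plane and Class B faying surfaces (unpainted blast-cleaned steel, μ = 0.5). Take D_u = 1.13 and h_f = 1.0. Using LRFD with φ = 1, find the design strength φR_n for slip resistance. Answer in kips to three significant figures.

R_n = μ · D_u · h_f · T_b · n_s · n_b = 0.5 × 1.13 × 1.0 × 64 × 1 × 5 = 180.8 kips.
Design strength φR_n = 1 × 180.8 = 181 kips.

181 kips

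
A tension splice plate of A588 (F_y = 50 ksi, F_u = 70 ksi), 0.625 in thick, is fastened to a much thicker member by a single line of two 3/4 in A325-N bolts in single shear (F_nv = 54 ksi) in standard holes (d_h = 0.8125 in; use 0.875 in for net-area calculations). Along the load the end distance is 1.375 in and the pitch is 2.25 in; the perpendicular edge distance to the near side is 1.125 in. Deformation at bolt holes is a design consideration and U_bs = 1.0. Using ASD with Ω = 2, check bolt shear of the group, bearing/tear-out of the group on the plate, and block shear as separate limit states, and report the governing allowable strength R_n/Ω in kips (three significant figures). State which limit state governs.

Bolt shear: A_b = π·0.75²/4 = 0.4418 in²; R_n = 54 × 0.4418 × 2 × 1 = 47.71 kips → 47.71 / 2 = 23.9 kips.
Bearing: edge l_c = 0.9688, r_n = 50.86 kips; interior l_c = 1.438, r_n = 75.47 kips; R_n = 50.86 + 1·75.47 = 126.3 kips → 63.2 kips.
Block shear: A_gv = 2.266, A_nv = 1.445, A_nt = 0.4297 in²; R_n = min(0.6F_uA_nv, 0.6F_yA_gv) + U_bs·F_u·A_nt = 90.78 kips → 45.4 kips.
Bolt shear governs: 23.9 kips.

23.9 kips (bolt shear governs)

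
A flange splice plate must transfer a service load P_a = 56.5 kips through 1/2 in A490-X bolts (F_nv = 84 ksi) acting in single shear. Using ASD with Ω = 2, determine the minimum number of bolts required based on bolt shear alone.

7 bolts

A_b = π·0.5²/4 = 0.1963 in².
Per-bolt allowable strength R_n/Ω = 84 × 0.1963 × 1 / 2 = 8.247 kips.
n ≥ 56.5 / 8.247 = 6.851 → use 7 bolts.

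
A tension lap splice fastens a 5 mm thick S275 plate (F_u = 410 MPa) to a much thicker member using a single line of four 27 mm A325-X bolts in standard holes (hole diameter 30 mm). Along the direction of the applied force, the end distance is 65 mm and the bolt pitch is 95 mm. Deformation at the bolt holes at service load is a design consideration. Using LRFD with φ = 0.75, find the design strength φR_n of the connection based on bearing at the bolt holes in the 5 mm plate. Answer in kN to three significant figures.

391 kN

Per bolt r_n = 1.2 l_c t F_u ≤ 2.4 d t F_u; upper limit = 2.4 × 27 × 5 × 410 / 1000 = 132.8 kN.
Edge bolt: l_c = 65 − 30/2 = 50 mm → 1.2 × 50 × 5 × 410 / 1000 = 123 → r_n = 123 kN.
Interior bolts: l_c = 95 − 30 = 65 mm → 1.2 × 65 × 5 × 410 / 1000 = 159.9 → r_n = 132.8 kN.
R_n = 1 × 123 + 3 × 132.8 = 521.5 kN.
Design strength φR_n = 0.75 × 521.5 = 391 kN.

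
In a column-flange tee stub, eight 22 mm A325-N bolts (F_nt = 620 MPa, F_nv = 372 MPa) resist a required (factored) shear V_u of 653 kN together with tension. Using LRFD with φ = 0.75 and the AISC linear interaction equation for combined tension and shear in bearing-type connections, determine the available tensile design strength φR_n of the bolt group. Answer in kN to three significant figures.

A_b = π·22²/4 = 380.1 mm²; f_rv = 653 × 1000 / (8 × 380.1) = 214.7 MPa.
F'_nt = 1.3 F_nt − (F_nt / φF_nv) f_rv = 1.3·620 − (620/(0.75·372))·214.7 = 328.8 MPa, capped at F_nt → F'_nt = 328.8 MPa.
R_n = F'_nt · A_b · n = 328.8 × 380.1 × 8 / 1000 = 1000 kN.
Design strength φR_n = 0.75 × 1000 = 750 kN.

750 kN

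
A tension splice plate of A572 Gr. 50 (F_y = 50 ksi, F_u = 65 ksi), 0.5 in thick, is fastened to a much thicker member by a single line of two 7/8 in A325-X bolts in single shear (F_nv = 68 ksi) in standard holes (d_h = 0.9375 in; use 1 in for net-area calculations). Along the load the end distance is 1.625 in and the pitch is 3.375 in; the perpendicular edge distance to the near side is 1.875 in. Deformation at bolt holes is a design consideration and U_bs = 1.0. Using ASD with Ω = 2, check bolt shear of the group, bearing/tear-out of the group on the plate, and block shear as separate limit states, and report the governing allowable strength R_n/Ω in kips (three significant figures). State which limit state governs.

Bolt shear: A_b = π·0.875²/4 = 0.6013 in²; R_n = 68 × 0.6013 × 2 × 1 = 81.78 kips → 81.78 / 2 = 40.9 kips.
Bearing: edge l_c = 1.156, r_n = 45.09 kips; interior l_c = 2.438, r_n = 68.25 kips; R_n = 45.09 + 1·68.25 = 113.3 kips → 56.7 kips.
Block shear: A_gv = 2.5, A_nv = 1.75, A_nt = 0.6875 in²; R_n = min(0.6F_uA_nv, 0.6F_yA_gv) + U_bs·F_u·A_nt = 112.9 kips → 56.5 kips.
Bolt shear governs: 40.9 kips.

40.9 kips (bolt shear governs)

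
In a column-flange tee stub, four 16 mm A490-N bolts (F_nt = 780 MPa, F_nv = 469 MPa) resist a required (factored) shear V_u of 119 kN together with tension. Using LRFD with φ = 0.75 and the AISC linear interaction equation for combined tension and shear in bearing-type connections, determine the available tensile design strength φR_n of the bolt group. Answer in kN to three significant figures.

A_b = π·16²/4 = 201.1 mm²; f_rv = 119 × 1000 / (4 × 201.1) = 148 MPa.
F'_nt = 1.3 F_nt − (F_nt / φF_nv) f_rv = 1.3·780 − (780/(0.75·469))·148 = 685.9 MPa, capped at F_nt → F'_nt = 685.9 MPa.
R_n = F'_nt · A_b · n = 685.9 × 201.1 × 4 / 1000 = 551.6 kN.
Design strength φR_n = 0.75 × 551.6 = 414 kN.

414 kN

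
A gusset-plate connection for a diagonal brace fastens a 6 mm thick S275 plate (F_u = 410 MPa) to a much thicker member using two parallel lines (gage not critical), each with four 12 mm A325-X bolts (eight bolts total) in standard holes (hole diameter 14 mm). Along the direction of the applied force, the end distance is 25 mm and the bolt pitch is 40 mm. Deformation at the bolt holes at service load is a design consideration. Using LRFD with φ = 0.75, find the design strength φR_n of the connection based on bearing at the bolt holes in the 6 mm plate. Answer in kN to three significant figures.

399 kN

Per bolt r_n = 1.2 l_c t F_u ≤ 2.4 d t F_u; upper limit = 2.4 × 12 × 6 × 410 / 1000 = 70.85 kN.
Edge bolt: l_c = 25 − 14/2 = 18 mm → 1.2 × 18 × 6 × 410 / 1000 = 53.14 → r_n = 53.14 kN.
Interior bolts: l_c = 40 − 14 = 26 mm → 1.2 × 26 × 6 × 410 / 1000 = 76.75 → r_n = 70.85 kN.
R_n = 2 × 53.14 + 6 × 70.85 = 531.4 kN.
Design strength φR_n = 0.75 × 531.4 = 399 kN.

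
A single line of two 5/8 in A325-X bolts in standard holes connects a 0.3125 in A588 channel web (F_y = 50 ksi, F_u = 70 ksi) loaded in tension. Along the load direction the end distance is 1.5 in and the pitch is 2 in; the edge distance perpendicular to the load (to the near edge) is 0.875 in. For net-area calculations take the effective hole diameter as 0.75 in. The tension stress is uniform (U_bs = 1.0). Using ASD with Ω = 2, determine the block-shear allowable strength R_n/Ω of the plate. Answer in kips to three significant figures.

21.1 kips

Shear plane L_v = 1.5 + 1·2 = 3.5 in; A_gv = 3.5 × 0.3125 = 1.094 in².
A_nv = (3.5 − 1.5·0.75) × 0.3125 = 0.7422 in².
A_nt = (0.875 − 0.5·0.75) × 0.3125 = 0.1562 in².
0.6 F_u A_nv = 31.17 kips; 0.6 F_y A_gv = 32.81 kips → shear rupture governs the shear term.
R_n = 31.17 + 1.0 × 70 × 0.1562 = 42.11 kips.
Allowable strength R_n/Ω = 42.11 / 2 = 21.1 kips.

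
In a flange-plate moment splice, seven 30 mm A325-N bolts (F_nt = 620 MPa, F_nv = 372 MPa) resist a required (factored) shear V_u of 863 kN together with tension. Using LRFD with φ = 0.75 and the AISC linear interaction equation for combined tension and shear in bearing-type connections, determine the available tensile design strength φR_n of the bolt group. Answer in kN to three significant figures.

1550 kN

A_b = π·30²/4 = 706.9 mm²; f_rv = 863 × 1000 / (7 × 706.9) = 174.4 MPa.
F'_nt = 1.3 F_nt − (F_nt / φF_nv) f_rv = 1.3·620 − (620/(0.75·372))·174.4 = 418.4 MPa, capped at F_nt → F'_nt = 418.4 MPa.
R_n = F'_nt · A_b · n = 418.4 × 706.9 × 7 / 1000 = 2070 kN.
Design strength φR_n = 0.75 × 2070 = 1550 kN.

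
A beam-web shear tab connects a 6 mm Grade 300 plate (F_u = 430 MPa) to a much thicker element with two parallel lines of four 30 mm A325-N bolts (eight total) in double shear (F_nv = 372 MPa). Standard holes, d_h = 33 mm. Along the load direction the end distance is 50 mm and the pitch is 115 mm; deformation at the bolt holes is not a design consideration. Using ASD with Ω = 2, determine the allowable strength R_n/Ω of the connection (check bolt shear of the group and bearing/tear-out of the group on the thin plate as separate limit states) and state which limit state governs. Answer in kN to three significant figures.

Bolt shear: A_b = π·30²/4 = 706.9 mm²; R_n = 372 × 706.9 × 8 × 2 / 1000 = 4207 kN → 4207 / 2 = 2100 kN.
Bearing (1.5 l_c t F_u ≤ 3.0 d t F_u): upper limit = 3.0·30·6·430 / 1000 = 232.2 kN.
  Edge l_c = 50 − 33/2 = 33.5 → r_n = 129.6 kN; interior l_c = 115 − 33 = 82 → r_n = 232.2 kN.
  R_n,bearing = 2·129.6 + 6·232.2 = 1652 kN → 1652 / 2 = 826 kN.
Bearing governs: 826 kN.

826 kN (bearing governs)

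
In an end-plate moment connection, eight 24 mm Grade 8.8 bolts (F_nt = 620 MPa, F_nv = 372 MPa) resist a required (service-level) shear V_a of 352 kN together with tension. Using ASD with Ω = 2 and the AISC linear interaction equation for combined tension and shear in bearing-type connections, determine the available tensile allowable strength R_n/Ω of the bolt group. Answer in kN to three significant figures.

872 kN

A_b = π·24²/4 = 452.4 mm²; f_rv = 352 × 1000 / (8 × 452.4) = 97.26 MPa.
F'_nt = 1.3 F_nt − (Ω F_nt / F_nv) f_rv = 1.3·620 − (2·620/372)·97.26 = 481.8 MPa, capped at F_nt → F'_nt = 481.8 MPa.
R_n = F'_nt · A_b · n = 481.8 × 452.4 × 8 / 1000 = 1744 kN.
Allowable strength R_n/Ω = 1744 / 2 = 872 kN.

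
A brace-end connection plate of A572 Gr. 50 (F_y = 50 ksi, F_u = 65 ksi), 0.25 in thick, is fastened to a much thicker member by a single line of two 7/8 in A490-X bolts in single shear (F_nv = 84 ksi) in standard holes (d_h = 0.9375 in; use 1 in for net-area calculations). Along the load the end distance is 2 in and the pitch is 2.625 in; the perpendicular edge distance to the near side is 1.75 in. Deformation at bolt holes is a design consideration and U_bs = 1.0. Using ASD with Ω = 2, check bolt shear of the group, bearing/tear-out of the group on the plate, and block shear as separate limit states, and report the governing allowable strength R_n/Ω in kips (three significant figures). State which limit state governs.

25.4 kips (block shear governs)

Bolt shear: A_b = π·0.875²/4 = 0.6013 in²; R_n = 84 × 0.6013 × 2 × 1 = 101 kips → 101 / 2 = 50.5 kips.
Bearing: edge l_c = 1.531, r_n = 29.86 kips; interior l_c = 1.688, r_n = 32.91 kips; R_n = 29.86 + 1·32.91 = 62.77 kips → 31.4 kips.
Block shear: A_gv = 1.156, A_nv = 0.7812, A_nt = 0.3125 in²; R_n = min(0.6F_uA_nv, 0.6F_yA_gv) + U_bs·F_u·A_nt = 50.78 kips → 25.4 kips.
Block shear governs: 25.4 kips.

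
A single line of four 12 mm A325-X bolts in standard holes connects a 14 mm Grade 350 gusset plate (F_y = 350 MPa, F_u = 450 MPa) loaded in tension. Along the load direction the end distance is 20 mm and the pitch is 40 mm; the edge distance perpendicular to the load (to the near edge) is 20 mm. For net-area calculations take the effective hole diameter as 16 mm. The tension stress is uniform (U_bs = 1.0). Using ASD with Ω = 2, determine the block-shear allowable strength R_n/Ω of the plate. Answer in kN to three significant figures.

197 kN

Shear plane L_v = 20 + 3·40 = 140 mm; A_gv = 140 × 14 = 1960 mm².
A_nv = (140 − 3.5·16) × 14 = 1176 mm².
A_nt = (20 − 0.5·16) × 14 = 168 mm².
0.6 F_u A_nv = 317.5 kN; 0.6 F_y A_gv = 411.6 kN → shear rupture governs the shear term.
R_n = 317.5 + 1.0 × 450 × 168 / 1000 = 393.1 kN.
Allowable strength R_n/Ω = 393.1 / 2 = 197 kN.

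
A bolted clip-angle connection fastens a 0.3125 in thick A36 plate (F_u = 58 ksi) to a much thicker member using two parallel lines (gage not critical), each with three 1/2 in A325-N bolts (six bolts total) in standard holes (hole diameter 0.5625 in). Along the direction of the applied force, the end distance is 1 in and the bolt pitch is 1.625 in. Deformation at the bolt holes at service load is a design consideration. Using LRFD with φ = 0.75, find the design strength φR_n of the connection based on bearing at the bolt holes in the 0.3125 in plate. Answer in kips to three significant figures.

88.7 kips

Per bolt r_n = 1.2 l_c t F_u ≤ 2.4 d t F_u; upper limit = 2.4 × 0.5 × 0.3125 × 58 = 21.75 kips.
Edge bolt: l_c = 1 − 0.5625/2 = 0.7188 in → 1.2 × 0.7188 × 0.3125 × 58 = 15.63 → r_n = 15.63 kips.
Interior bolts: l_c = 1.625 − 0.5625 = 1.062 in → 1.2 × 1.062 × 0.3125 × 58 = 23.11 → r_n = 21.75 kips.
R_n = 2 × 15.63 + 4 × 21.75 = 118.3 kips.
Design strength φR_n = 0.75 × 118.3 = 88.7 kips.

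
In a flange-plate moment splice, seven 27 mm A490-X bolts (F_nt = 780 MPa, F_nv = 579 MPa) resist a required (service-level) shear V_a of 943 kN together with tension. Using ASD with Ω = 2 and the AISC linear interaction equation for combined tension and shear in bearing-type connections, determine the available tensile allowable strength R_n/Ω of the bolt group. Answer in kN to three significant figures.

762 kN

A_b = π·27²/4 = 572.6 mm²; f_rv = 943 × 1000 / (7 × 572.6) = 235.3 MPa.
F'_nt = 1.3 F_nt − (Ω F_nt / F_nv) f_rv = 1.3·780 − (2·780/579)·235.3 = 380.1 MPa, capped at F_nt → F'_nt = 380.1 MPa.
R_n = F'_nt · A_b · n = 380.1 × 572.6 × 7 / 1000 = 1523 kN.
Allowable strength R_n/Ω = 1523 / 2 = 762 kN.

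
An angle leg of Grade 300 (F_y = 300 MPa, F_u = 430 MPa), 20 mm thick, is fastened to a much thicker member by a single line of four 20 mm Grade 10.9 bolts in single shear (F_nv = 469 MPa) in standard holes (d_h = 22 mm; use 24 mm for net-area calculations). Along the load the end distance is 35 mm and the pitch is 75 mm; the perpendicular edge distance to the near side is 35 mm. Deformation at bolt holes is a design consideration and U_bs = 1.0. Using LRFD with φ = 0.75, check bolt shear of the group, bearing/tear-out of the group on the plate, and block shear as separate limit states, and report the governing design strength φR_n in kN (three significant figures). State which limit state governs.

Bolt shear: A_b = π·20²/4 = 314.2 mm²; R_n = 469 × 314.2 × 4 × 1 / 1000 = 589.4 kN → 0.75 × 589.4 = 442 kN.
Bearing: edge l_c = 24, r_n = 247.7 kN; interior l_c = 53, r_n = 412.8 kN; R_n = 247.7 + 3·412.8 = 1486 kN → 1110 kN.
Block shear: A_gv = 5200, A_nv = 3520, A_nt = 460 mm²; R_n = min(0.6F_uA_nv, 0.6F_yA_gv) + U_bs·F_u·A_nt = 1106 kN → 829 kN.
Bolt shear governs: 442 kN.

442 kN (bolt shear governs)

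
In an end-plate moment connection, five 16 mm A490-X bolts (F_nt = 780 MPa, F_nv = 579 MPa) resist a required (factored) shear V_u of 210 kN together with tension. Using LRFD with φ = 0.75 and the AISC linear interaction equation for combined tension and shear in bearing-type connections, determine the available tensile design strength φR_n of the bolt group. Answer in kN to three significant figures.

482 kN

A_b = π·16²/4 = 201.1 mm²; f_rv = 210 × 1000 / (5 × 201.1) = 208.9 MPa.
F'_nt = 1.3 F_nt − (F_nt / φF_nv) f_rv = 1.3·780 − (780/(0.75·579))·208.9 = 638.8 MPa, capped at F_nt → F'_nt = 638.8 MPa.
R_n = F'_nt · A_b · n = 638.8 × 201.1 × 5 / 1000 = 642.2 kN.
Design strength φR_n = 0.75 × 642.2 = 482 kN.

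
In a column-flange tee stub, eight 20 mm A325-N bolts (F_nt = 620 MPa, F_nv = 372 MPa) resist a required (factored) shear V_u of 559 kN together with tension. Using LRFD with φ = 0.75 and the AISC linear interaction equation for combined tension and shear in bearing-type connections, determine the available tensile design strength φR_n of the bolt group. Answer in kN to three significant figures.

A_b = π·20²/4 = 314.2 mm²; f_rv = 559 × 1000 / (8 × 314.2) = 222.4 MPa.
F'_nt = 1.3 F_nt − (F_nt / φF_nv) f_rv = 1.3·620 − (620/(0.75·372))·222.4 = 311.7 MPa, capped at F_nt → F'_nt = 311.7 MPa.
R_n = F'_nt · A_b · n = 311.7 × 314.2 × 8 / 1000 = 783.5 kN.
Design strength φR_n = 0.75 × 783.5 = 588 kN.

588 kN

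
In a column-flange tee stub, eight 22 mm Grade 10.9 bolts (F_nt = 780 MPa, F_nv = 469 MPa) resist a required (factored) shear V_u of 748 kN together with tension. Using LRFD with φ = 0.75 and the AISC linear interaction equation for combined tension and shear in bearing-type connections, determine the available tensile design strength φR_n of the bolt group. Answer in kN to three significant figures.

A_b = π·22²/4 = 380.1 mm²; f_rv = 748 × 1000 / (8 × 380.1) = 246 MPa.
F'_nt = 1.3 F_nt − (F_nt / φF_nv) f_rv = 1.3·780 − (780/(0.75·469))·246 = 468.6 MPa, capped at F_nt → F'_nt = 468.6 MPa.
R_n = F'_nt · A_b · n = 468.6 × 380.1 × 8 / 1000 = 1425 kN.
Design strength φR_n = 0.75 × 1425 = 1070 kN.

1070 kN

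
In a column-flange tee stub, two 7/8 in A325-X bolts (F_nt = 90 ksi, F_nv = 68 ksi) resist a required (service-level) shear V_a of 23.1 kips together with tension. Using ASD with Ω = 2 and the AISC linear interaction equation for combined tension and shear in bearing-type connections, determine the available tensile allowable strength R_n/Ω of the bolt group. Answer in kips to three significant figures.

39.8 kips

A_b = π·0.875²/4 = 0.6013 in²; f_rv = 23.1 / (2 × 0.6013) = 19.21 ksi.
F'_nt = 1.3 F_nt − (Ω F_nt / F_nv) f_rv = 1.3·90 − (2·90/68)·19.21 = 66.16 ksi, capped at F_nt → F'_nt = 66.16 ksi.
R_n = F'_nt · A_b · n = 66.16 × 0.6013 × 2 = 79.56 kips.
Allowable strength R_n/Ω = 79.56 / 2 = 39.8 kips.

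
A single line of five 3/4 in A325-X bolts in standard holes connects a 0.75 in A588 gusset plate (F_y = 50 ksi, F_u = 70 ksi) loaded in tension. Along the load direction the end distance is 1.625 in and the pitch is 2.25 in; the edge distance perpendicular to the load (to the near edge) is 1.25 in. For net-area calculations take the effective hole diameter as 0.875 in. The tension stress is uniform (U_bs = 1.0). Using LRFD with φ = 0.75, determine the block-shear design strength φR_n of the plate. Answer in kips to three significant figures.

190 kips

Shear plane L_v = 1.625 + 4·2.25 = 10.62 in; A_gv = 10.62 × 0.75 = 7.969 in².
A_nv = (10.62 − 4.5·0.875) × 0.75 = 5.016 in².
A_nt = (1.25 − 0.5·0.875) × 0.75 = 0.6094 in².
0.6 F_u A_nv = 210.7 kips; 0.6 F_y A_gv = 239.1 kips → shear rupture governs the shear term.
R_n = 210.7 + 1.0 × 70 × 0.6094 = 253.3 kips.
Design strength φR_n = 0.75 × 253.3 = 190 kips.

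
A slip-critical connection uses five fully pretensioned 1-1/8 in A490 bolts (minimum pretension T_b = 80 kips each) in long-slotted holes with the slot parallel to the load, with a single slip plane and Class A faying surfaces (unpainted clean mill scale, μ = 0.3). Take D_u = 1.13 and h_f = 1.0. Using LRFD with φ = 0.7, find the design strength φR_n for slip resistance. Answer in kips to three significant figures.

R_n = μ · D_u · h_f · T_b · n_s · n_b = 0.3 × 1.13 × 1.0 × 80 × 1 × 5 = 135.6 kips.
Design strength φR_n = 0.7 × 135.6 = 94.9 kips.

94.9 kips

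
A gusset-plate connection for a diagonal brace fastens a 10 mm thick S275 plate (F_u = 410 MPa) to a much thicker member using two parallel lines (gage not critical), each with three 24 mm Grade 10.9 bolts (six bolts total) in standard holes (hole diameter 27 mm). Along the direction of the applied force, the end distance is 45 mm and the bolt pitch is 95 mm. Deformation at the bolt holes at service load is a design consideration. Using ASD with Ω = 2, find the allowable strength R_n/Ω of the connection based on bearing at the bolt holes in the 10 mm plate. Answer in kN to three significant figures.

Per bolt r_n = 1.2 l_c t F_u ≤ 2.4 d t F_u; upper limit = 2.4 × 24 × 10 × 410 / 1000 = 236.2 kN.
Edge bolt: l_c = 45 − 27/2 = 31.5 mm → 1.2 × 31.5 × 10 × 410 / 1000 = 155 → r_n = 155 kN.
Interior bolts: l_c = 95 − 27 = 68 mm → 1.2 × 68 × 10 × 410 / 1000 = 334.6 → r_n = 236.2 kN.
R_n = 2 × 155 + 4 × 236.2 = 1255 kN.
Allowable strength R_n/Ω = 1255 / 2 = 627 kN.

627 kN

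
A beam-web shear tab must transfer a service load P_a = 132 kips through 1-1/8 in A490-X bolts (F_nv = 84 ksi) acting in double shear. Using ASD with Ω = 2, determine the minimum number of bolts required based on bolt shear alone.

A_b = π·1.125²/4 = 0.994 in².
Per-bolt allowable strength R_n/Ω = 84 × 0.994 × 2 / 2 = 83.5 kips.
n ≥ 132 / 83.5 = 1.581 → use 2 bolts.

2 bolts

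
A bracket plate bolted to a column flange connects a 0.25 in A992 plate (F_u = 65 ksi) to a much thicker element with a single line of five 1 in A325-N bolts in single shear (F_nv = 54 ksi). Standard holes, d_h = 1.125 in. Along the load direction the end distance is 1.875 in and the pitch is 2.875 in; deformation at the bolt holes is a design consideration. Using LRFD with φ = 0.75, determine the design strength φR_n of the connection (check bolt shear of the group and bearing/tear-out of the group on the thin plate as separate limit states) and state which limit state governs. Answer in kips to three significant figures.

122 kips (bearing governs)

Bolt shear: A_b = π·1²/4 = 0.7854 in²; R_n = 54 × 0.7854 × 5 × 1 = 212.1 kips → 0.75 × 212.1 = 159 kips.
Bearing (1.2 l_c t F_u ≤ 2.4 d t F_u): upper limit = 2.4·1·0.25·65 = 39 kips.
  Edge l_c = 1.875 − 1.125/2 = 1.312 → r_n = 25.59 kips; interior l_c = 2.875 − 1.125 = 1.75 → r_n = 34.12 kips.
  R_n,bearing = 1·25.59 + 4·34.12 = 162.1 kips → 0.75 × 162.1 = 122 kips.
Bearing governs: 122 kips.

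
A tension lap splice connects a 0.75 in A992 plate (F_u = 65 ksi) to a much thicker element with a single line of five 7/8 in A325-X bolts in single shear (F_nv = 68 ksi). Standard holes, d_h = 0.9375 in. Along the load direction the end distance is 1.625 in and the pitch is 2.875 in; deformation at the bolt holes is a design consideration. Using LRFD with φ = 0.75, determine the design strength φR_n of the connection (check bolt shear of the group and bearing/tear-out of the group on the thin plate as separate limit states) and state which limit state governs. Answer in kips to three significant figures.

Bolt shear: A_b = π·0.875²/4 = 0.6013 in²; R_n = 68 × 0.6013 × 5 × 1 = 204.4 kips → 0.75 × 204.4 = 153 kips.
Bearing (1.2 l_c t F_u ≤ 2.4 d t F_u): upper limit = 2.4·0.875·0.75·65 = 102.4 kips.
  Edge l_c = 1.625 − 0.9375/2 = 1.156 → r_n = 67.64 kips; interior l_c = 2.875 − 0.9375 = 1.938 → r_n = 102.4 kips.
  R_n,bearing = 1·67.64 + 4·102.4 = 477.1 kips → 0.75 × 477.1 = 358 kips.
Bolt shear governs: 153 kips.

153 kips (bolt shear governs)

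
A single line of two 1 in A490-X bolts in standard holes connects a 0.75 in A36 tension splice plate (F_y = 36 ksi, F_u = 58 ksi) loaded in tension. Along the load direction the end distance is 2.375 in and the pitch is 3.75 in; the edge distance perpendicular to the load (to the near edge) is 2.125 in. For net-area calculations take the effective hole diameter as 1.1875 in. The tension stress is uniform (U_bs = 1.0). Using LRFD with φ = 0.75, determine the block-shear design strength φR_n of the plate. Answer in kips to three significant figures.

Shear plane L_v = 2.375 + 1·3.75 = 6.125 in; A_gv = 6.125 × 0.75 = 4.594 in².
A_nv = (6.125 − 1.5·1.1875) × 0.75 = 3.258 in².
A_nt = (2.125 − 0.5·1.1875) × 0.75 = 1.148 in².
0.6 F_u A_nv = 113.4 kips; 0.6 F_y A_gv = 99.22 kips → shear yielding governs the shear term.
R_n = 99.22 + 1.0 × 58 × 1.148 = 165.8 kips.
Design strength φR_n = 0.75 × 165.8 = 124 kips.

124 kips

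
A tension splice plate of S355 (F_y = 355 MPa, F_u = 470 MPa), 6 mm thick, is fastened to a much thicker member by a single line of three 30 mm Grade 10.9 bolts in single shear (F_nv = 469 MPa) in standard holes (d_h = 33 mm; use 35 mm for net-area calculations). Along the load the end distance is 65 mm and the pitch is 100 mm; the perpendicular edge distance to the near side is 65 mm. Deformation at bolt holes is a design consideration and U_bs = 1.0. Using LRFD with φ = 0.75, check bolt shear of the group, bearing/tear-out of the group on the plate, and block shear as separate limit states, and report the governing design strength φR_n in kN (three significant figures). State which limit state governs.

Bolt shear: A_b = π·30²/4 = 706.9 mm²; R_n = 469 × 706.9 × 3 × 1 / 1000 = 994.5 kN → 0.75 × 994.5 = 746 kN.
Bearing: edge l_c = 48.5, r_n = 164.1 kN; interior l_c = 67, r_n = 203 kN; R_n = 164.1 + 2·203 = 570.2 kN → 428 kN.
Block shear: A_gv = 1590, A_nv = 1065, A_nt = 285 mm²; R_n = min(0.6F_uA_nv, 0.6F_yA_gv) + U_bs·F_u·A_nt = 434.3 kN → 326 kN.
Block shear governs: 326 kN.

326 kN (block shear governs)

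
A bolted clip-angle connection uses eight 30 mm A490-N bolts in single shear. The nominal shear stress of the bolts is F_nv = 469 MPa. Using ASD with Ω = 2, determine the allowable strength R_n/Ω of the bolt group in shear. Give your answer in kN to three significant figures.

A_b = π × 30² / 4 = 706.9 mm².
R_n = F_nv · A_b · n · n_s = 469 × 706.9 × 8 × 1 / 1000 = 2652 kN.
Allowable strength R_n/Ω = 2652 / 2 = 1330 kN.

1330 kN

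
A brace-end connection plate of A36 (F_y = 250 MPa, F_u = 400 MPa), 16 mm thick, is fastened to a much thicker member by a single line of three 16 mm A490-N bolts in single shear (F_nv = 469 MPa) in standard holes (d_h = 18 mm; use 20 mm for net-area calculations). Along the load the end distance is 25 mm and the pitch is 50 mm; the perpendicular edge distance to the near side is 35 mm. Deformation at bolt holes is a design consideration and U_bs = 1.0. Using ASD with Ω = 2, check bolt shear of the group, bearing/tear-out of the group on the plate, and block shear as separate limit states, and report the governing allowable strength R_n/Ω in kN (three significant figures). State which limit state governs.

Bolt shear: A_b = π·16²/4 = 201.1 mm²; R_n = 469 × 201.1 × 3 × 1 / 1000 = 282.9 kN → 282.9 / 2 = 141 kN.
Bearing: edge l_c = 16, r_n = 122.9 kN; interior l_c = 32, r_n = 245.8 kN; R_n = 122.9 + 2·245.8 = 614.4 kN → 307 kN.
Block shear: A_gv = 2000, A_nv = 1200, A_nt = 400 mm²; R_n = min(0.6F_uA_nv, 0.6F_yA_gv) + U_bs·F_u·A_nt = 448 kN → 224 kN.
Bolt shear governs: 141 kN.

141 kN (bolt shear governs)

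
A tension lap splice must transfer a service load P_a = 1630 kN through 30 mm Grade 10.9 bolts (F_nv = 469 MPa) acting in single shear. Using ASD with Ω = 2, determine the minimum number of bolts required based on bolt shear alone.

A_b = π·30²/4 = 706.9 mm².
Per-bolt allowable strength R_n/Ω = 469 × 706.9 × 1 / 1000 / 2 = 165.8 kN.
n ≥ 1630 / 165.8 = 9.834 → use 10 bolts.

10 bolts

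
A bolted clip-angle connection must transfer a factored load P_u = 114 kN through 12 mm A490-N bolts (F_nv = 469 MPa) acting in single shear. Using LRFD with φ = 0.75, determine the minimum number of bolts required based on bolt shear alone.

3 bolts

A_b = π·12²/4 = 113.1 mm².
Per-bolt design strength φR_n = 0.75 × 469 × 113.1 × 1 / 1000 = 39.78 kN.
n ≥ 114 / 39.78 = 2.866 → use 3 bolts.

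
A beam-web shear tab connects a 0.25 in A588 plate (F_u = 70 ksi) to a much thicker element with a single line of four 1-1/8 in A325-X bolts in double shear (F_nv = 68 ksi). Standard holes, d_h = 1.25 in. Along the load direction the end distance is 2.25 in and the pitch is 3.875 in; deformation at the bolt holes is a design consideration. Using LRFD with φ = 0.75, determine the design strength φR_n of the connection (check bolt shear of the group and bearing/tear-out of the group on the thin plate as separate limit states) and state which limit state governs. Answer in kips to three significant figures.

Bolt shear: A_b = π·1.125²/4 = 0.994 in²; R_n = 68 × 0.994 × 4 × 2 = 540.7 kips → 0.75 × 540.7 = 406 kips.
Bearing (1.2 l_c t F_u ≤ 2.4 d t F_u): upper limit = 2.4·1.125·0.25·70 = 47.25 kips.
  Edge l_c = 2.25 − 1.25/2 = 1.625 → r_n = 34.12 kips; interior l_c = 3.875 − 1.25 = 2.625 → r_n = 47.25 kips.
  R_n,bearing = 1·34.12 + 3·47.25 = 175.9 kips → 0.75 × 175.9 = 132 kips.
Bearing governs: 132 kips.

132 kips (bearing governs)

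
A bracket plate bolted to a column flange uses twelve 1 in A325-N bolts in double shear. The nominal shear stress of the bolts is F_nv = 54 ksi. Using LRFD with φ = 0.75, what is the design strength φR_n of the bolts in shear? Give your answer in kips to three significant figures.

A_b = π × 1² / 4 = 0.7854 in².
R_n = F_nv · A_b · n · n_s = 54 × 0.7854 × 12 × 2 = 1018 kips.
Design strength φR_n = 0.75 × 1018 = 763 kips.

763 kips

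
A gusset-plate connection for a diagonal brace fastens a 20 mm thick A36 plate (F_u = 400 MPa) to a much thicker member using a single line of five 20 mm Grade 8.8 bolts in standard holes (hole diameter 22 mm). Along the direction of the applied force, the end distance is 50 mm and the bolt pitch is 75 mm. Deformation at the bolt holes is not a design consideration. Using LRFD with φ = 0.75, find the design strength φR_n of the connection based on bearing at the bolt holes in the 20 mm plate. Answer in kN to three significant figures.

Per bolt r_n = 1.5 l_c t F_u ≤ 3.0 d t F_u; upper limit = 3.0 × 20 × 20 × 400 / 1000 = 480 kN.
Edge bolt: l_c = 50 − 22/2 = 39 mm → 1.5 × 39 × 20 × 400 / 1000 = 468 → r_n = 468 kN.
Interior bolts: l_c = 75 − 22 = 53 mm → 1.5 × 53 × 20 × 400 / 1000 = 636 → r_n = 480 kN.
R_n = 1 × 468 + 4 × 480 = 2388 kN.
Design strength φR_n = 0.75 × 2388 = 1790 kN.

1790 kN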